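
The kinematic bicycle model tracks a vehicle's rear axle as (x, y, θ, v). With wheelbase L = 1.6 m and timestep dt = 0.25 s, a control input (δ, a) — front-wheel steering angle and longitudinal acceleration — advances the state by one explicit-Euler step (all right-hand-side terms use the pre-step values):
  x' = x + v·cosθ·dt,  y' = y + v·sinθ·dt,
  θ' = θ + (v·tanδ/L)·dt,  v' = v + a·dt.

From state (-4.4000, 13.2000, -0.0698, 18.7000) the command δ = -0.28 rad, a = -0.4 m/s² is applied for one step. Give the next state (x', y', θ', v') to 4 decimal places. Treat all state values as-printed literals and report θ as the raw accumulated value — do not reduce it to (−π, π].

x' = -4.4000 + 18.7000·cos(-0.0698)·0.25 = 0.2636
y' = 13.2000 + 18.7000·sin(-0.0698)·0.25 = 12.8739
θ' = -0.0698 + (18.7000/1.6)·tan(-0.28)·0.25 = -0.9100
v' = 18.7000 − 0.4000·0.25 = 18.6000

(0.2636, 12.8739, -0.9100, 18.6000)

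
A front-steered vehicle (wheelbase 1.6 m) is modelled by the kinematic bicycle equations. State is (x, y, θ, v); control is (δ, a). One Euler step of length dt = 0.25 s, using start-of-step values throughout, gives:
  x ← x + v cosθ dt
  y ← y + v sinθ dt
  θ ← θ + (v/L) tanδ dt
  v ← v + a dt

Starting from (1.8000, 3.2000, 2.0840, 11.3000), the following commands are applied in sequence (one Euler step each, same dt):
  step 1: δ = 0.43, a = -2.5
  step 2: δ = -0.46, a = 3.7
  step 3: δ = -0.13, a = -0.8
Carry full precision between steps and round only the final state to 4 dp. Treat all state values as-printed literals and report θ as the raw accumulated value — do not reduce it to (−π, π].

after step 1 (δ=0.43, a=-2.5): (0.413008, 5.661072, 2.893753, 10.675000)
after step 2 (δ=-0.46, a=3.7): (-2.174198, 6.315745, 2.067360, 11.600000)
after step 3 (δ=-0.13, a=-0.8): (-3.555777, 8.865497, 1.830398, 11.400000)

(-3.5558, 8.8655, 1.8304, 11.4000)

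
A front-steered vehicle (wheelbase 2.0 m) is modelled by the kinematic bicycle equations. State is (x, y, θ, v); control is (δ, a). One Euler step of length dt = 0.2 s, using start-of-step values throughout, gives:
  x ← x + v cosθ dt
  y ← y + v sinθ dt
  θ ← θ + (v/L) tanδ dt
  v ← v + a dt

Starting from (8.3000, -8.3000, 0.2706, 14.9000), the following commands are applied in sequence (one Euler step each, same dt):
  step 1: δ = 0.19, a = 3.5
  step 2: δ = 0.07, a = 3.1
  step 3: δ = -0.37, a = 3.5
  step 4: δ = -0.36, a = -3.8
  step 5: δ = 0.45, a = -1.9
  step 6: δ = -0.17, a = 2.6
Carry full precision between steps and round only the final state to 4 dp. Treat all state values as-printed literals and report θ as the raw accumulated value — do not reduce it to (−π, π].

(25.5238, -4.9762, -0.0897, 16.3000)

after step 1 (δ=0.19, a=3.5): (11.171560, -7.503417, 0.557157, 15.600000)
after step 2 (δ=0.07, a=3.1): (13.819698, -5.853639, 0.666535, 16.220000)
after step 3 (δ=-0.37, a=3.5): (16.369379, -3.847983, 0.037421, 16.920000)
after step 4 (δ=-0.36, a=-3.8): (19.751010, -3.721379, -0.599452, 16.160000)
after step 5 (δ=0.45, a=-1.9): (22.419494, -5.544842, 0.181165, 15.780000)
after step 6 (δ=-0.17, a=2.6): (25.523844, -4.976209, -0.089710, 16.300000)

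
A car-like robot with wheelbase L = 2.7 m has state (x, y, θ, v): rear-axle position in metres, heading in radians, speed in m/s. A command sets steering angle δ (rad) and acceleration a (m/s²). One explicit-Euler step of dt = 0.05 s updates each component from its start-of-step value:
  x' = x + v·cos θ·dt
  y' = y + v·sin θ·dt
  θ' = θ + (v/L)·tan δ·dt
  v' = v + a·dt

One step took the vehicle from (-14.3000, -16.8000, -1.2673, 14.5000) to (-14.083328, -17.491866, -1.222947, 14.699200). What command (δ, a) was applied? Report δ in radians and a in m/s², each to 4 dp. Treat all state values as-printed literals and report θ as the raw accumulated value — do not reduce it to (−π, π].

a = (v'−v)/dt = (0.199200)/0.05 = 3.9840
Δθ = θ'−θ = 0.044353;  (v·dt/L) = 14.5000·0.05/2.7 = 0.268519
tan δ = Δθ·L/(v·dt) = 0.165177  →  δ = 0.1637

δ = 0.1637, a = 3.9840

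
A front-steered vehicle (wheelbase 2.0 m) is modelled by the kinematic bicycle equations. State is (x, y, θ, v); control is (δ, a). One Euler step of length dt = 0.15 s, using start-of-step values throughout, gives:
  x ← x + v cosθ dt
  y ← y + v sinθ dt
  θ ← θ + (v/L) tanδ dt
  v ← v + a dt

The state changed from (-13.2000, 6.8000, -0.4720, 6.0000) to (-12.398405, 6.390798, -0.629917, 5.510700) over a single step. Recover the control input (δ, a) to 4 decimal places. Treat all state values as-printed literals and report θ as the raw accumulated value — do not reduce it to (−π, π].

a = (v'−v)/dt = (-0.489300)/0.15 = -3.2620
Δθ = θ'−θ = -0.157917;  (v·dt/L) = 6.0000·0.15/2.0 = 0.450000
tan δ = Δθ·L/(v·dt) = -0.350927  →  δ = -0.3375

δ = -0.3375, a = -3.2620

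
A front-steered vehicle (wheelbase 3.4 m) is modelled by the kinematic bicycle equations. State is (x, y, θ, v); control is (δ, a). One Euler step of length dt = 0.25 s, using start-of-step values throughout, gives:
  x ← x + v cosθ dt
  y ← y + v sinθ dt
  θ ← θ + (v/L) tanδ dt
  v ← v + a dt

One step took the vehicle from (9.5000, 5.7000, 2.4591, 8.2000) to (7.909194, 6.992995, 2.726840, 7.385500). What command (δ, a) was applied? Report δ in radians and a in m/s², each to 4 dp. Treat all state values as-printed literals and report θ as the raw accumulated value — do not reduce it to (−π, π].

δ = 0.4179, a = -3.2580

a = (v'−v)/dt = (-0.814500)/0.25 = -3.2580
Δθ = θ'−θ = 0.267740;  (v·dt/L) = 8.2000·0.25/3.4 = 0.602941
tan δ = Δθ·L/(v·dt) = 0.444057  →  δ = 0.4179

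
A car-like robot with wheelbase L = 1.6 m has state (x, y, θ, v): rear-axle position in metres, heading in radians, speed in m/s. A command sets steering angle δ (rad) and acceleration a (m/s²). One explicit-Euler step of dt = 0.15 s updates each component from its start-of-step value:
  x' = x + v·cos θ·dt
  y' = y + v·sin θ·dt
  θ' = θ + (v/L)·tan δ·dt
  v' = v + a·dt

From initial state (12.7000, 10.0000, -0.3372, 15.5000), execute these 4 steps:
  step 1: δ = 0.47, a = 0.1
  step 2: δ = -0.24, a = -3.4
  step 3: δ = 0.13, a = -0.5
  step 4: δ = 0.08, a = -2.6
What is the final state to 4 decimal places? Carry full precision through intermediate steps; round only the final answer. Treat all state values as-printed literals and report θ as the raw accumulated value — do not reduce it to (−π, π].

after step 1 (δ=0.47, a=0.1): (14.894067, 9.230783, 0.400938, 15.515000)
after step 2 (δ=-0.24, a=-3.4): (17.036755, 10.139067, 0.044990, 15.005000)
after step 3 (δ=0.13, a=-0.5): (19.285228, 10.240294, 0.228900, 14.930000)
after step 4 (δ=0.08, a=-2.6): (21.466314, 10.748451, 0.341115, 14.540000)

(21.4663, 10.7485, 0.3411, 14.5400)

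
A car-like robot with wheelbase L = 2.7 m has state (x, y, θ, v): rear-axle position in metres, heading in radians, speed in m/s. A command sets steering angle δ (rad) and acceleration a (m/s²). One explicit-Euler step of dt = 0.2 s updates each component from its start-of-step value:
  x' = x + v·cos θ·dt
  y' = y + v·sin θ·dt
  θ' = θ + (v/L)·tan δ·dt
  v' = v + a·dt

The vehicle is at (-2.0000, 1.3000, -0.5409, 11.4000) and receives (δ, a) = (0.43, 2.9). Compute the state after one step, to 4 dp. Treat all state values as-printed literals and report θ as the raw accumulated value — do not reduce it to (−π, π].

x' = -2.0000 + 11.4000·cos(-0.5409)·0.2 = -0.0455
y' = 1.3000 + 11.4000·sin(-0.5409)·0.2 = 0.1260
θ' = -0.5409 + (11.4000/2.7)·tan(0.43)·0.2 = -0.1536
v' = 11.4000 + 2.9000·0.2 = 11.9800

(-0.0455, 0.1260, -0.1536, 11.9800)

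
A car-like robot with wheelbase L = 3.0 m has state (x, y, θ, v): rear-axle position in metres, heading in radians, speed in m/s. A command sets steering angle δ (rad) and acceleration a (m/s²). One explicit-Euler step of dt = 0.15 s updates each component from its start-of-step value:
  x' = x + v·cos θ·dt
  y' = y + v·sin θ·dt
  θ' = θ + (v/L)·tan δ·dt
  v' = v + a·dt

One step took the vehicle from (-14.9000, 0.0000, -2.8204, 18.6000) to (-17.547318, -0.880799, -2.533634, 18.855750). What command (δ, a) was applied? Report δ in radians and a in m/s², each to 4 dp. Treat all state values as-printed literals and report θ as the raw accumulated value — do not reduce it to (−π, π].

a = (v'−v)/dt = (0.255750)/0.15 = 1.7050
Δθ = θ'−θ = 0.286766;  (v·dt/L) = 18.6000·0.15/3.0 = 0.930000
tan δ = Δθ·L/(v·dt) = 0.308351  →  δ = 0.2991

δ = 0.2991, a = 1.7050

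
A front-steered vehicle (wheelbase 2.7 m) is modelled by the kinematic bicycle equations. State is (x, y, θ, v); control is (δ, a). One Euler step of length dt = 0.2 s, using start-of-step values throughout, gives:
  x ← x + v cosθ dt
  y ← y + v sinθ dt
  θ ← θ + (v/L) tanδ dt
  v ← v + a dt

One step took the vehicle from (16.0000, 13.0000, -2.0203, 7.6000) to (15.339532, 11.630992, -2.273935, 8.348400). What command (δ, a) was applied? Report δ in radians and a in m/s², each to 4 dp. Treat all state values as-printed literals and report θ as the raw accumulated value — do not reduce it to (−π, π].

a = (v'−v)/dt = (0.748400)/0.2 = 3.7420
Δθ = θ'−θ = -0.253635;  (v·dt/L) = 7.6000·0.2/2.7 = 0.562963
tan δ = Δθ·L/(v·dt) = -0.450536  →  δ = -0.4233

δ = -0.4233, a = 3.7420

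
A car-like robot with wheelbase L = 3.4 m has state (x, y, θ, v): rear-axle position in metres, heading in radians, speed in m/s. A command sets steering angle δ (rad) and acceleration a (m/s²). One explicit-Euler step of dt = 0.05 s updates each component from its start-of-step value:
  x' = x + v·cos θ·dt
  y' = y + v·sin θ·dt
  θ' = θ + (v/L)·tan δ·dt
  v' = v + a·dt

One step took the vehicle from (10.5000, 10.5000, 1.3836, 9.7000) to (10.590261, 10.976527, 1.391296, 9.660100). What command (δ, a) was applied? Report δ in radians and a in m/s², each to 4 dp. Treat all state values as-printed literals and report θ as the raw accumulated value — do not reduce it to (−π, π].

a = (v'−v)/dt = (-0.039900)/0.05 = -0.7980
Δθ = θ'−θ = 0.007696;  (v·dt/L) = 9.7000·0.05/3.4 = 0.142647
tan δ = Δθ·L/(v·dt) = 0.053951  →  δ = 0.0539

δ = 0.0539, a = -0.7980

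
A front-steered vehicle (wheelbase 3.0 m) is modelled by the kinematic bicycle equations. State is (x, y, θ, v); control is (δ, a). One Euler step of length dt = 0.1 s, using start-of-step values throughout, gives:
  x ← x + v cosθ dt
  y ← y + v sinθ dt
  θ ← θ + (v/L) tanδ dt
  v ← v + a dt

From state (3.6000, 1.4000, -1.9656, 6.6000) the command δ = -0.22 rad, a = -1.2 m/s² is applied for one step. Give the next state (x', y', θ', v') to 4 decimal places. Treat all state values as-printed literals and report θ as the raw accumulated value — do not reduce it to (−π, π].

x' = 3.6000 + 6.6000·cos(-1.9656)·0.1 = 3.3461
y' = 1.4000 + 6.6000·sin(-1.9656)·0.1 = 0.7908
θ' = -1.9656 + (6.6000/3.0)·tan(-0.22)·0.1 = -2.0148
v' = 6.6000 − 1.2000·0.1 = 6.4800

(3.3461, 0.7908, -2.0148, 6.4800)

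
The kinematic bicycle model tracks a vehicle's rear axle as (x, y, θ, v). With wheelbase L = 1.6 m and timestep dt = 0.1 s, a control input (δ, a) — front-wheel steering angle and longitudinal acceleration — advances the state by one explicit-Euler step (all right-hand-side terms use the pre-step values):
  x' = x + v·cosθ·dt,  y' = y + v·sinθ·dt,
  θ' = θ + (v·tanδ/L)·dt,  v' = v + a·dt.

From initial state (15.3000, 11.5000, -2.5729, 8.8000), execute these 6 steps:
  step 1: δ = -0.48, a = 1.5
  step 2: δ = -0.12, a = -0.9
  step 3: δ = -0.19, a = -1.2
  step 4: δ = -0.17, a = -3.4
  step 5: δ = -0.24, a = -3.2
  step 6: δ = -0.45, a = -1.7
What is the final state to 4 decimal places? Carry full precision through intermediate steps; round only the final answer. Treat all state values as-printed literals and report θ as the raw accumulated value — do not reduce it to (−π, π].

(10.3218, 10.5727, -3.4994, 7.9100)

after step 1 (δ=-0.48, a=1.5): (14.558507, 11.026093, -2.859236, 8.950000)
after step 2 (δ=-0.12, a=-0.9): (13.698948, 10.776728, -2.926685, 8.860000)
after step 3 (δ=-0.19, a=-1.2): (12.833329, 10.587782, -3.033182, 8.740000)
after step 4 (δ=-0.17, a=-3.4): (11.964460, 10.493217, -3.126950, 8.400000)
after step 5 (δ=-0.24, a=-3.2): (11.124550, 10.480917, -3.255426, 8.080000)
after step 6 (δ=-0.45, a=-1.7): (10.321779, 10.572696, -3.499369, 7.910000)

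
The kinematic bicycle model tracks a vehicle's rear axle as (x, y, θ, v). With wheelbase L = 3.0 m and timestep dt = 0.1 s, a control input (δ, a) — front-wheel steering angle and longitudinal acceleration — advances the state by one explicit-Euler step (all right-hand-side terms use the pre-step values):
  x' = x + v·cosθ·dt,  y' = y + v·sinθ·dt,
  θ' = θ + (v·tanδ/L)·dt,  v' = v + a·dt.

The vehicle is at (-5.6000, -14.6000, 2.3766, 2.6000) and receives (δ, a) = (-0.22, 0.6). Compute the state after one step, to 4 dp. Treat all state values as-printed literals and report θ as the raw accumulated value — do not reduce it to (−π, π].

(-5.7876, -14.4199, 2.3572, 2.6600)

x' = -5.6000 + 2.6000·cos(2.3766)·0.1 = -5.7876
y' = -14.6000 + 2.6000·sin(2.3766)·0.1 = -14.4199
θ' = 2.3766 + (2.6000/3.0)·tan(-0.22)·0.1 = 2.3572
v' = 2.6000 + 0.6000·0.1 = 2.6600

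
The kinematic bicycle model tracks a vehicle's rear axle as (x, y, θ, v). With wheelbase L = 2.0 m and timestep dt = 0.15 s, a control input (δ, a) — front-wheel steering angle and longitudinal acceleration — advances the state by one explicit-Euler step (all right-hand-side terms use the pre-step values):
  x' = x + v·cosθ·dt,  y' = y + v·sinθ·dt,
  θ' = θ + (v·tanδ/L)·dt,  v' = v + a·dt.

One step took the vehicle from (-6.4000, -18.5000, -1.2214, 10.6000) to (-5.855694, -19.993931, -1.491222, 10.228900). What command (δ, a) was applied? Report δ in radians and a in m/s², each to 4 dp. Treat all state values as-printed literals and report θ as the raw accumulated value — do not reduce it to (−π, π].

a = (v'−v)/dt = (-0.371100)/0.15 = -2.4740
Δθ = θ'−θ = -0.269822;  (v·dt/L) = 10.6000·0.15/2.0 = 0.795000
tan δ = Δθ·L/(v·dt) = -0.339399  →  δ = -0.3272

δ = -0.3272, a = -2.4740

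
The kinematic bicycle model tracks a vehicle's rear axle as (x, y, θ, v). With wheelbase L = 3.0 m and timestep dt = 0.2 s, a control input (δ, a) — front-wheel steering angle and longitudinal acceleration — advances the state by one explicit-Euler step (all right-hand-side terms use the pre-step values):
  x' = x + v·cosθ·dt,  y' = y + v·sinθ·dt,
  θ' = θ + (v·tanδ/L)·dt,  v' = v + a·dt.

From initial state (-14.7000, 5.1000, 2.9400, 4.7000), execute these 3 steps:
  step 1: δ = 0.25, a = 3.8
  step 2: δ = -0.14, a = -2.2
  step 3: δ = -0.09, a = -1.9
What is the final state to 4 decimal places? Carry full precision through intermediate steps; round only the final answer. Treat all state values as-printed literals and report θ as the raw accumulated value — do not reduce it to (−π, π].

after step 1 (δ=0.25, a=3.8): (-15.620964, 5.288216, 3.020007, 5.460000)
after step 2 (δ=-0.14, a=-2.2): (-16.704902, 5.420661, 2.968712, 5.020000)
after step 3 (δ=-0.09, a=-1.9): (-17.693936, 5.593370, 2.938510, 4.640000)

(-17.6939, 5.5934, 2.9385, 4.6400)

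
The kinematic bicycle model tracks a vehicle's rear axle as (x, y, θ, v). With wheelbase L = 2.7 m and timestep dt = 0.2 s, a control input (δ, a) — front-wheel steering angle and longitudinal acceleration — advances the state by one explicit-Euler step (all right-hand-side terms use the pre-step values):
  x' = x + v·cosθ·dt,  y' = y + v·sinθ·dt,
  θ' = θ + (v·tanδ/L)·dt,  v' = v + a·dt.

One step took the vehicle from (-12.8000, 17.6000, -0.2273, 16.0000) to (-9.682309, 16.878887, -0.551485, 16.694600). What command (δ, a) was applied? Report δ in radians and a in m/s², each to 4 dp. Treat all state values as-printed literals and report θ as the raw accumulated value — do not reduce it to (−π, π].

δ = -0.2670, a = 3.4730

a = (v'−v)/dt = (0.694600)/0.2 = 3.4730
Δθ = θ'−θ = -0.324185;  (v·dt/L) = 16.0000·0.2/2.7 = 1.185185
tan δ = Δθ·L/(v·dt) = -0.273531  →  δ = -0.2670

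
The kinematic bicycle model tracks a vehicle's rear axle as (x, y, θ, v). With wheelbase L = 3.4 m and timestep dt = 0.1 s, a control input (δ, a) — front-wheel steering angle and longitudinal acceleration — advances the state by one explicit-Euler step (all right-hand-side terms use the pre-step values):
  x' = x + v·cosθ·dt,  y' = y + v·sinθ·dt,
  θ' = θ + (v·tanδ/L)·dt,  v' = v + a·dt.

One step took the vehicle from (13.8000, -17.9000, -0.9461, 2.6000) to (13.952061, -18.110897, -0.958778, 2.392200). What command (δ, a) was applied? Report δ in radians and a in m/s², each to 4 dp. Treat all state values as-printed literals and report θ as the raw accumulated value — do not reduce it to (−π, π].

a = (v'−v)/dt = (-0.207800)/0.1 = -2.0780
Δθ = θ'−θ = -0.012678;  (v·dt/L) = 2.6000·0.1/3.4 = 0.076471
tan δ = Δθ·L/(v·dt) = -0.165789  →  δ = -0.1643

δ = -0.1643, a = -2.0780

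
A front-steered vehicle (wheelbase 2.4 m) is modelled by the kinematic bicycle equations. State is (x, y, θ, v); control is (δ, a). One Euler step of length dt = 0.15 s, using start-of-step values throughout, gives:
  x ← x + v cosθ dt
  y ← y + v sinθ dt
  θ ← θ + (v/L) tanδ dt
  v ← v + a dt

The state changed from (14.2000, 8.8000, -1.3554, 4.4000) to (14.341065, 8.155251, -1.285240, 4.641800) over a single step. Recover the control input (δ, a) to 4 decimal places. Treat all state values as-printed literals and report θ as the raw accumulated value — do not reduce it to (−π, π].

a = (v'−v)/dt = (0.241800)/0.15 = 1.6120
Δθ = θ'−θ = 0.070160;  (v·dt/L) = 4.4000·0.15/2.4 = 0.275000
tan δ = Δθ·L/(v·dt) = 0.255127  →  δ = 0.2498

δ = 0.2498, a = 1.6120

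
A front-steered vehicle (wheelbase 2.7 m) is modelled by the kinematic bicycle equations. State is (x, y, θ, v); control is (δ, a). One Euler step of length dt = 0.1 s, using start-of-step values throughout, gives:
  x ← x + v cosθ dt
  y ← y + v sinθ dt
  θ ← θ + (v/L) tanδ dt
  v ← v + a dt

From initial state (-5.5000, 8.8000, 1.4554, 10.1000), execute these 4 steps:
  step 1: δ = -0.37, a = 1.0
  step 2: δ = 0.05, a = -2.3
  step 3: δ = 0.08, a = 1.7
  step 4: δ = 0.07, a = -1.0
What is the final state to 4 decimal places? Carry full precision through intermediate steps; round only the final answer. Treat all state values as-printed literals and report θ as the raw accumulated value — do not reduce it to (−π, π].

after step 1 (δ=-0.37, a=1.0): (-5.383708, 9.803283, 1.310310, 10.200000)
after step 2 (δ=0.05, a=-2.3): (-5.121007, 10.788873, 1.329215, 9.970000)
after step 3 (δ=0.08, a=1.7): (-4.882487, 11.756921, 1.358819, 10.140000)
after step 4 (δ=0.07, a=-1.0): (-4.669148, 12.748224, 1.385151, 10.040000)

(-4.6691, 12.7482, 1.3852, 10.0400)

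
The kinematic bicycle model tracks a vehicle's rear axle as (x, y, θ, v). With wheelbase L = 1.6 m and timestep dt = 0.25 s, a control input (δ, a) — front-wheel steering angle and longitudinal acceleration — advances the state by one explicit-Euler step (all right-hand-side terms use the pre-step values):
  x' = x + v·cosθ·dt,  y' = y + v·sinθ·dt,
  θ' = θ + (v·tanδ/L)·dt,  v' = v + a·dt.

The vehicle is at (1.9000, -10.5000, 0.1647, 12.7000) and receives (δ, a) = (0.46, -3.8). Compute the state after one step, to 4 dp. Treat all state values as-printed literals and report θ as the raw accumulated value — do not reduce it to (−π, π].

(5.0320, -9.9794, 1.1479, 11.7500)

x' = 1.9000 + 12.7000·cos(0.1647)·0.25 = 5.0320
y' = -10.5000 + 12.7000·sin(0.1647)·0.25 = -9.9794
θ' = 0.1647 + (12.7000/1.6)·tan(0.46)·0.25 = 1.1479
v' = 12.7000 − 3.8000·0.25 = 11.7500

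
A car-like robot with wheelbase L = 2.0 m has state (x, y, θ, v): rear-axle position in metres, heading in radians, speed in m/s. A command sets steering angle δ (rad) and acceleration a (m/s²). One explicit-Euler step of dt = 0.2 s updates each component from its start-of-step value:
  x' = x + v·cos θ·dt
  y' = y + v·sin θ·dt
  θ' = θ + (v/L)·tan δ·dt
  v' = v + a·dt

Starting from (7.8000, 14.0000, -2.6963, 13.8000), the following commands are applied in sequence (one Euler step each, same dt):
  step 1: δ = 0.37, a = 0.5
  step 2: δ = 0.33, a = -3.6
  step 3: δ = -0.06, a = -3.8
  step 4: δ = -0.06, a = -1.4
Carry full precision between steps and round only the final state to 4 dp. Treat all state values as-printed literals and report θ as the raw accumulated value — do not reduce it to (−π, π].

after step 1 (δ=0.37, a=0.5): (5.309142, 12.811207, -2.161049, 13.900000)
after step 2 (δ=0.33, a=-3.6): (3.761875, 10.501583, -1.684939, 13.180000)
after step 3 (δ=-0.06, a=-3.8): (3.461648, 7.882736, -1.764114, 12.420000)
after step 4 (δ=-0.06, a=-1.4): (2.984431, 5.445007, -1.838724, 12.140000)

(2.9844, 5.4450, -1.8387, 12.1400)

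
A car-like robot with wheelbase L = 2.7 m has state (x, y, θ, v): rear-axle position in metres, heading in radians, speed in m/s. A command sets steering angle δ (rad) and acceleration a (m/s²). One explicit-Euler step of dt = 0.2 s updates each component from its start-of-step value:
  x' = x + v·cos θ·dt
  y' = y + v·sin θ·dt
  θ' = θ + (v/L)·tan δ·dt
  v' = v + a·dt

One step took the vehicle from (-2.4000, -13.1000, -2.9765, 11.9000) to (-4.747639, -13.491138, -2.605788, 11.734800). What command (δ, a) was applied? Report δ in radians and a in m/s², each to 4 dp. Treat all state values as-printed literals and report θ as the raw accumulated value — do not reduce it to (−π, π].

a = (v'−v)/dt = (-0.165200)/0.2 = -0.8260
Δθ = θ'−θ = 0.370712;  (v·dt/L) = 11.9000·0.2/2.7 = 0.881481
tan δ = Δθ·L/(v·dt) = 0.420556  →  δ = 0.3981

δ = 0.3981, a = -0.8260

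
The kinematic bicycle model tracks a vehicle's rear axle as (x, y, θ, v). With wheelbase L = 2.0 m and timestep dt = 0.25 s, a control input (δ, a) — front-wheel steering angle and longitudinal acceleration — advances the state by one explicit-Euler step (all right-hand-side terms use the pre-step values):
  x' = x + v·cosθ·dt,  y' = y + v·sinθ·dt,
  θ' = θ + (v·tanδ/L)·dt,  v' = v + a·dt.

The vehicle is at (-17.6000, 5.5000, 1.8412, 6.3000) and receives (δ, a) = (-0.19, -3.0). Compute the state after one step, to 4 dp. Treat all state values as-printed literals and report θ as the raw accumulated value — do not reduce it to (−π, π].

(-18.0207, 7.0178, 1.6897, 5.5500)

x' = -17.6000 + 6.3000·cos(1.8412)·0.25 = -18.0207
y' = 5.5000 + 6.3000·sin(1.8412)·0.25 = 7.0178
θ' = 1.8412 + (6.3000/2.0)·tan(-0.19)·0.25 = 1.6897
v' = 6.3000 − 3.0000·0.25 = 5.5500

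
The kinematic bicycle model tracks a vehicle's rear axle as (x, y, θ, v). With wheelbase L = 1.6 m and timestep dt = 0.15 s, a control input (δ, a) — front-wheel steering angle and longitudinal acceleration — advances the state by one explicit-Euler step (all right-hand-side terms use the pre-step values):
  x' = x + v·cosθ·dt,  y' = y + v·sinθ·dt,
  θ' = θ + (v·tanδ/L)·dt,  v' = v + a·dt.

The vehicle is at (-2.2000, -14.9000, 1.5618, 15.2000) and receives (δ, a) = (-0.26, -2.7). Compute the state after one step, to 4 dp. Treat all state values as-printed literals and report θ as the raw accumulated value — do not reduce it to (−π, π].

(-2.1795, -12.6201, 1.1827, 14.7950)

x' = -2.2000 + 15.2000·cos(1.5618)·0.15 = -2.1795
y' = -14.9000 + 15.2000·sin(1.5618)·0.15 = -12.6201
θ' = 1.5618 + (15.2000/1.6)·tan(-0.26)·0.15 = 1.1827
v' = 15.2000 − 2.7000·0.15 = 14.7950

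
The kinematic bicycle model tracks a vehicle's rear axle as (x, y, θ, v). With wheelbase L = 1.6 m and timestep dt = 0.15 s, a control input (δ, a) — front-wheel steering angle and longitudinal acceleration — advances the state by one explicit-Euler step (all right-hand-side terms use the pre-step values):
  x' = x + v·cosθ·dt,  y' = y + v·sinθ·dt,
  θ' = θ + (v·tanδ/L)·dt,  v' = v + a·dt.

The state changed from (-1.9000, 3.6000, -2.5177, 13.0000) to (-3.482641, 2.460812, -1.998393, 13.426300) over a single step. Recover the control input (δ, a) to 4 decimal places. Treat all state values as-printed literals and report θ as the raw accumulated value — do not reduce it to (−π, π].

a = (v'−v)/dt = (0.426300)/0.15 = 2.8420
Δθ = θ'−θ = 0.519307;  (v·dt/L) = 13.0000·0.15/1.6 = 1.218750
tan δ = Δθ·L/(v·dt) = 0.426098  →  δ = 0.4028

δ = 0.4028, a = 2.8420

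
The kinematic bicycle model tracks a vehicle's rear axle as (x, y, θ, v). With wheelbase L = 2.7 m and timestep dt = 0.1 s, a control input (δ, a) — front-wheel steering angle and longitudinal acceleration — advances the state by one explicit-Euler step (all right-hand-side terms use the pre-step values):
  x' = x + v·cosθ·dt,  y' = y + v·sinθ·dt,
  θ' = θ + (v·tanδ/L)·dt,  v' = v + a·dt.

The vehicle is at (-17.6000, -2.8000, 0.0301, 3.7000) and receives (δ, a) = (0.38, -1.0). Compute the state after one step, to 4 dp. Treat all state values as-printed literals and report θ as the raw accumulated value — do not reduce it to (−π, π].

x' = -17.6000 + 3.7000·cos(0.0301)·0.1 = -17.2302
y' = -2.8000 + 3.7000·sin(0.0301)·0.1 = -2.7889
θ' = 0.0301 + (3.7000/2.7)·tan(0.38)·0.1 = 0.0848
v' = 3.7000 − 1.0000·0.1 = 3.6000

(-17.2302, -2.7889, 0.0848, 3.6000)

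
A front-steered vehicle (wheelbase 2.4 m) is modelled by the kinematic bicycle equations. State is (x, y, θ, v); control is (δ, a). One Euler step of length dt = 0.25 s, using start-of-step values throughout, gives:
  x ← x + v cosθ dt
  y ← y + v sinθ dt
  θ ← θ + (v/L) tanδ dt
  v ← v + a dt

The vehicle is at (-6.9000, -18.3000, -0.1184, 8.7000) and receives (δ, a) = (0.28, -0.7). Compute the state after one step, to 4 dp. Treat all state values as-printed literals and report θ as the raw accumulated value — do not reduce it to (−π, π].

x' = -6.9000 + 8.7000·cos(-0.1184)·0.25 = -4.7402
y' = -18.3000 + 8.7000·sin(-0.1184)·0.25 = -18.5569
θ' = -0.1184 + (8.7000/2.4)·tan(0.28)·0.25 = 0.1422
v' = 8.7000 − 0.7000·0.25 = 8.5250

(-4.7402, -18.5569, 0.1422, 8.5250)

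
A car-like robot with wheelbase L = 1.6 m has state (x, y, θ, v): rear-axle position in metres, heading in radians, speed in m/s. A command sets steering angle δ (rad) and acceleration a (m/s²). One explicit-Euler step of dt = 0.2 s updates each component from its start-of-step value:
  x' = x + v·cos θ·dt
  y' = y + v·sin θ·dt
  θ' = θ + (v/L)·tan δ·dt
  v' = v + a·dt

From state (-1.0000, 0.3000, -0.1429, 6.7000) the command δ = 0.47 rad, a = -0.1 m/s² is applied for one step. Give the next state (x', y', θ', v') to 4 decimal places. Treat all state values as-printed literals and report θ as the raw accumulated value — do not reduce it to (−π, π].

(0.3263, 0.1092, 0.2825, 6.6800)

x' = -1.0000 + 6.7000·cos(-0.1429)·0.2 = 0.3263
y' = 0.3000 + 6.7000·sin(-0.1429)·0.2 = 0.1092
θ' = -0.1429 + (6.7000/1.6)·tan(0.47)·0.2 = 0.2825
v' = 6.7000 − 0.1000·0.2 = 6.6800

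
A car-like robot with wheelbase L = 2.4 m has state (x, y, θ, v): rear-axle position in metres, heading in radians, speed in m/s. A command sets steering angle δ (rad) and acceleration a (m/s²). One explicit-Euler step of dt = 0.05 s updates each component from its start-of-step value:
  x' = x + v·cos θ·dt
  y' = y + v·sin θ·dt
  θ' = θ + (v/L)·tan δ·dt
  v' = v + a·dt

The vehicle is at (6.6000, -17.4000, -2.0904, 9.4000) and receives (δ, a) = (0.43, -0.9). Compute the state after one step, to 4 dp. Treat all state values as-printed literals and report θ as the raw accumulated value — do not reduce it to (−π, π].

(6.3666, -17.8080, -2.0006, 9.3550)

x' = 6.6000 + 9.4000·cos(-2.0904)·0.05 = 6.3666
y' = -17.4000 + 9.4000·sin(-2.0904)·0.05 = -17.8080
θ' = -2.0904 + (9.4000/2.4)·tan(0.43)·0.05 = -2.0006
v' = 9.4000 − 0.9000·0.05 = 9.3550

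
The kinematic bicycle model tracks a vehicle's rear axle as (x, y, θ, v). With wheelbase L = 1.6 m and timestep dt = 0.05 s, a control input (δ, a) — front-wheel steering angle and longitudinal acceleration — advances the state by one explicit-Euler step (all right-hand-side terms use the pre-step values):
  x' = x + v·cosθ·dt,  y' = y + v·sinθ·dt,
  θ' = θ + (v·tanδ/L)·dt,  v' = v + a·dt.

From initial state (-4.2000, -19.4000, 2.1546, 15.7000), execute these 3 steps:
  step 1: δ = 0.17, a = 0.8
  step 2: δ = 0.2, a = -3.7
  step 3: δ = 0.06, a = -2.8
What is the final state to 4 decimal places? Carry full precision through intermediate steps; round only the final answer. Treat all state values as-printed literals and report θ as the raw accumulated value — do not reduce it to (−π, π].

(-5.6603, -17.5676, 2.3677, 15.4150)

after step 1 (δ=0.17, a=0.8): (-4.632693, -18.745018, 2.238819, 15.740000)
after step 2 (δ=0.2, a=-3.7): (-5.120189, -18.127185, 2.338527, 15.555000)
after step 3 (δ=0.06, a=-2.8): (-5.660339, -17.567603, 2.367728, 15.415000)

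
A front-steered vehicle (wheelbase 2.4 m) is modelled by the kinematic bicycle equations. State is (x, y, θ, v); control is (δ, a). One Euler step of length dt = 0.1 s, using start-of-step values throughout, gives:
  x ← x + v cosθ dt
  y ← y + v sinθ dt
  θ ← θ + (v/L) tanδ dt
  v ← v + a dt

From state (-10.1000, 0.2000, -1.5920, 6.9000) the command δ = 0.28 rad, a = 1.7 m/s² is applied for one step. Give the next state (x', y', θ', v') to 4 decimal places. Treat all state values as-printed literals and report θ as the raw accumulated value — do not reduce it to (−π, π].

x' = -10.1000 + 6.9000·cos(-1.5920)·0.1 = -10.1146
y' = 0.2000 + 6.9000·sin(-1.5920)·0.1 = -0.4898
θ' = -1.5920 + (6.9000/2.4)·tan(0.28)·0.1 = -1.5093
v' = 6.9000 + 1.7000·0.1 = 7.0700

(-10.1146, -0.4898, -1.5093, 7.0700)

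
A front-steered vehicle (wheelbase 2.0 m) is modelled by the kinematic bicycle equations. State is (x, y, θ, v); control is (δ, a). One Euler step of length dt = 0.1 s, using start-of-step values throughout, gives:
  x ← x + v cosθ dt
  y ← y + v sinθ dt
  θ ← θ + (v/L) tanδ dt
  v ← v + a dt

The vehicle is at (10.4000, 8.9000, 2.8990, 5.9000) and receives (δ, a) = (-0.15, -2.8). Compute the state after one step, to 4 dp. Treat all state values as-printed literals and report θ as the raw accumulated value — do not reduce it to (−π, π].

x' = 10.4000 + 5.9000·cos(2.8990)·0.1 = 9.8273
y' = 8.9000 + 5.9000·sin(2.8990)·0.1 = 9.0417
θ' = 2.8990 + (5.9000/2.0)·tan(-0.15)·0.1 = 2.8544
v' = 5.9000 − 2.8000·0.1 = 5.6200

(9.8273, 9.0417, 2.8544, 5.6200)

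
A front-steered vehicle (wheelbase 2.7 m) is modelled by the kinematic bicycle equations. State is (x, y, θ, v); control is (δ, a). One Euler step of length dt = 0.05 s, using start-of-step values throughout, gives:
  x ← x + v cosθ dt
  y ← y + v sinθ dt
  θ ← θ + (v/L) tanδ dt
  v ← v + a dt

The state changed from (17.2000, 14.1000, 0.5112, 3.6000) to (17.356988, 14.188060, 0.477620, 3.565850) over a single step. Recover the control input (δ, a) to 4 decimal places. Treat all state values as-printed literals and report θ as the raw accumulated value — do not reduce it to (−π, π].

δ = -0.4666, a = -0.6830

a = (v'−v)/dt = (-0.034150)/0.05 = -0.6830
Δθ = θ'−θ = -0.033580;  (v·dt/L) = 3.6000·0.05/2.7 = 0.066667
tan δ = Δθ·L/(v·dt) = -0.503700  →  δ = -0.4666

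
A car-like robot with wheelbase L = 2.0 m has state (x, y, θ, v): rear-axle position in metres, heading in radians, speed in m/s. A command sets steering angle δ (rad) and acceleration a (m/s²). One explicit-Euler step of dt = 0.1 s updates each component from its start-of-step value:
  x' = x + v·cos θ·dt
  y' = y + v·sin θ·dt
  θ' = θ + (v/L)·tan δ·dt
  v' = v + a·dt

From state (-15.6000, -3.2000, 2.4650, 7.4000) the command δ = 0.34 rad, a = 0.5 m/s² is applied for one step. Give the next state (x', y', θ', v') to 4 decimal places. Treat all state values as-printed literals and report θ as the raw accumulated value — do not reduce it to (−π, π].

(-16.1770, -2.7367, 2.5959, 7.4500)

x' = -15.6000 + 7.4000·cos(2.4650)·0.1 = -16.1770
y' = -3.2000 + 7.4000·sin(2.4650)·0.1 = -2.7367
θ' = 2.4650 + (7.4000/2.0)·tan(0.34)·0.1 = 2.5959
v' = 7.4000 + 0.5000·0.1 = 7.4500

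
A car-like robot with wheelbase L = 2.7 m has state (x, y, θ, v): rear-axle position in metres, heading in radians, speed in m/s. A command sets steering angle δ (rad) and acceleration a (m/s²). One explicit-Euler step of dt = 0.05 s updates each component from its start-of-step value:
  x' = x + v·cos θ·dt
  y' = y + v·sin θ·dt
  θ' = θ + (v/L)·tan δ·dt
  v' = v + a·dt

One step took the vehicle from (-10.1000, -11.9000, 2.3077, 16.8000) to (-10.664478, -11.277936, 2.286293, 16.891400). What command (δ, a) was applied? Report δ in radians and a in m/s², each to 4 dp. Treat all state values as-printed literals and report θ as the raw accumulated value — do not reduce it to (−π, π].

a = (v'−v)/dt = (0.091400)/0.05 = 1.8280
Δθ = θ'−θ = -0.021407;  (v·dt/L) = 16.8000·0.05/2.7 = 0.311111
tan δ = Δθ·L/(v·dt) = -0.068808  →  δ = -0.0687

δ = -0.0687, a = 1.8280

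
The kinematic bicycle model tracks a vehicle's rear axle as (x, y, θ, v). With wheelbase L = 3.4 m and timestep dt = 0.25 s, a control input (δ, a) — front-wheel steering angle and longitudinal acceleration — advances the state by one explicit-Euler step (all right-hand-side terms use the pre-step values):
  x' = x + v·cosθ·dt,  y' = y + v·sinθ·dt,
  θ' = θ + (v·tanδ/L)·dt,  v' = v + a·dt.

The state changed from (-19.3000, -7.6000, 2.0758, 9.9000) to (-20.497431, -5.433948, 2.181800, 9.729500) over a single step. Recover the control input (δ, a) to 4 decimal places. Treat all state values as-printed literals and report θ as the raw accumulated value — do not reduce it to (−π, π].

a = (v'−v)/dt = (-0.170500)/0.25 = -0.6820
Δθ = θ'−θ = 0.106000;  (v·dt/L) = 9.9000·0.25/3.4 = 0.727941
tan δ = Δθ·L/(v·dt) = 0.145616  →  δ = 0.1446

δ = 0.1446, a = -0.6820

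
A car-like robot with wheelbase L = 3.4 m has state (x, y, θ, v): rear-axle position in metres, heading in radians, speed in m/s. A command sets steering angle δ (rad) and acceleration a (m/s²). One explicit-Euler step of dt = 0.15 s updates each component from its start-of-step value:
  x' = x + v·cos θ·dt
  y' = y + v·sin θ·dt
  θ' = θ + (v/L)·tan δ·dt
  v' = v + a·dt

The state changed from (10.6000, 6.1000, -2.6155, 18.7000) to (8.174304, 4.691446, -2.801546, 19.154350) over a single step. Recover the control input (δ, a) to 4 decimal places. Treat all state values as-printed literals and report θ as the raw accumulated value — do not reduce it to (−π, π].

δ = -0.2218, a = 3.0290

a = (v'−v)/dt = (0.454350)/0.15 = 3.0290
Δθ = θ'−θ = -0.186046;  (v·dt/L) = 18.7000·0.15/3.4 = 0.825000
tan δ = Δθ·L/(v·dt) = -0.225510  →  δ = -0.2218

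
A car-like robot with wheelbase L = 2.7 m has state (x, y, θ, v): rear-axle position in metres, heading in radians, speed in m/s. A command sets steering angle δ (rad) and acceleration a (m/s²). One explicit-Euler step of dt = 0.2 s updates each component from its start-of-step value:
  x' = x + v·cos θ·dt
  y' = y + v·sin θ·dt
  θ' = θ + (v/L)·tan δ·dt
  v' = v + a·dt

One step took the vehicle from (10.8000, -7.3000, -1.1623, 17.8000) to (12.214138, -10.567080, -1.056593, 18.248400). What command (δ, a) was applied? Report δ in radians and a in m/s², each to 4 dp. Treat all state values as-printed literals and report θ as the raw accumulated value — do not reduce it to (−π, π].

δ = 0.0800, a = 2.2420

a = (v'−v)/dt = (0.448400)/0.2 = 2.2420
Δθ = θ'−θ = 0.105707;  (v·dt/L) = 17.8000·0.2/2.7 = 1.318519
tan δ = Δθ·L/(v·dt) = 0.080171  →  δ = 0.0800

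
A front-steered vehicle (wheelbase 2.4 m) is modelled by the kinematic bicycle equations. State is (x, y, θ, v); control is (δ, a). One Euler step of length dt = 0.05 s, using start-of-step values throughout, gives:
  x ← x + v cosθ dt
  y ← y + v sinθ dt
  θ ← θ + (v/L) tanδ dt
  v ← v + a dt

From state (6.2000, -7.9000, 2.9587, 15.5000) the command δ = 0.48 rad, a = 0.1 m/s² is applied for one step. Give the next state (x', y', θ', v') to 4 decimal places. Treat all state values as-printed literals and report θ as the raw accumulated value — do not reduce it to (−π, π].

x' = 6.2000 + 15.5000·cos(2.9587)·0.05 = 5.4379
y' = -7.9000 + 15.5000·sin(2.9587)·0.05 = -7.7590
θ' = 2.9587 + (15.5000/2.4)·tan(0.48)·0.05 = 3.1268
v' = 15.5000 + 0.1000·0.05 = 15.5050

(5.4379, -7.7590, 3.1268, 15.5050)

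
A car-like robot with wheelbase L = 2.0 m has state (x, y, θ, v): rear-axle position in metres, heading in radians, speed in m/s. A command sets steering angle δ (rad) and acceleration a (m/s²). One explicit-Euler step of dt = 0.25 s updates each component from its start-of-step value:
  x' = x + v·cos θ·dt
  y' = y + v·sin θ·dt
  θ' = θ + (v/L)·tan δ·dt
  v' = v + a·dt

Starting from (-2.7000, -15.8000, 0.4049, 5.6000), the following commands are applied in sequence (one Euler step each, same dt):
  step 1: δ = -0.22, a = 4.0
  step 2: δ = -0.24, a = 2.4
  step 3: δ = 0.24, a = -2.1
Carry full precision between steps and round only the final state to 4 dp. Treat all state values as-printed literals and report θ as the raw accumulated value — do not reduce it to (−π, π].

after step 1 (δ=-0.22, a=4.0): (-1.413201, -15.248502, 0.248366, 6.600000)
after step 2 (δ=-0.24, a=2.4): (0.186169, -14.842898, 0.046475, 7.200000)
after step 3 (δ=0.24, a=-2.1): (1.984225, -14.759273, 0.266720, 6.675000)

(1.9842, -14.7593, 0.2667, 6.6750)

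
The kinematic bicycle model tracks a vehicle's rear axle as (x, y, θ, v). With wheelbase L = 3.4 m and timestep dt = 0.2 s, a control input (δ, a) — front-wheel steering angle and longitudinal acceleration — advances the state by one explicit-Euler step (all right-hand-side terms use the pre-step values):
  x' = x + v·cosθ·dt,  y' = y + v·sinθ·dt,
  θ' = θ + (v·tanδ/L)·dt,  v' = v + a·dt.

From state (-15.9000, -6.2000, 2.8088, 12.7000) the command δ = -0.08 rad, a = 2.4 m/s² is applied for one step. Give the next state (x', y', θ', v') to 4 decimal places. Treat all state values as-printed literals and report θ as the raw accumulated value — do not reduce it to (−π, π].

(-18.3006, -5.3702, 2.7489, 13.1800)

x' = -15.9000 + 12.7000·cos(2.8088)·0.2 = -18.3006
y' = -6.2000 + 12.7000·sin(2.8088)·0.2 = -5.3702
θ' = 2.8088 + (12.7000/3.4)·tan(-0.08)·0.2 = 2.7489
v' = 12.7000 + 2.4000·0.2 = 13.1800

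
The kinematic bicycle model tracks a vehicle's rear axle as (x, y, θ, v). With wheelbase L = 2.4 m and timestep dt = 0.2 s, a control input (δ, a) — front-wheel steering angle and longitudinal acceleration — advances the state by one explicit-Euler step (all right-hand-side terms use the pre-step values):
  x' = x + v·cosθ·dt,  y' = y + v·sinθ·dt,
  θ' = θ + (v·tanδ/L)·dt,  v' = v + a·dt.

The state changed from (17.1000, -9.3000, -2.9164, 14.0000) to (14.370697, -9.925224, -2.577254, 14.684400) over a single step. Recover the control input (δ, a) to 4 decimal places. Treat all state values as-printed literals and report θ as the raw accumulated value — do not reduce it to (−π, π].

δ = 0.2829, a = 3.4220

a = (v'−v)/dt = (0.684400)/0.2 = 3.4220
Δθ = θ'−θ = 0.339146;  (v·dt/L) = 14.0000·0.2/2.4 = 1.166667
tan δ = Δθ·L/(v·dt) = 0.290697  →  δ = 0.2829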